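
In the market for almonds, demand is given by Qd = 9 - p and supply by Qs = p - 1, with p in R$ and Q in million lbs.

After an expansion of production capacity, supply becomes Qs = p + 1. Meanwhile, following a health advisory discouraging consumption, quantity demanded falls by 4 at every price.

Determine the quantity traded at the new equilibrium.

3

Original equilibrium: 9 - p = p - 1 gives 10 = 2p, so p = 5 and Q = 4.
After the shift, demand is Qd = 5 - p and supply is Qs = p + 1.
Setting them equal: 5 - p = p + 1 → 4 = 2p, so p = 2 and Q = 3.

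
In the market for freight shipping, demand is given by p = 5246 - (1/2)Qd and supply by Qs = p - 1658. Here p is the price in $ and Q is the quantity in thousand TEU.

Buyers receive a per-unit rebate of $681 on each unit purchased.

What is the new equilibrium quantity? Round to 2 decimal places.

Original equilibrium: 10492 - 2p = p - 1658 gives 12150 = 3p, so p = 4050 and Q = 2392.
Since buyers' out-of-pocket price is the market price minus the rebate, the effective demand curve becomes Qd = 11854 - 2p.
Setting them equal: 11854 - 2p = p - 1658 → 13512 = 3p, so p = 4504 and Q = 2846.

2846.00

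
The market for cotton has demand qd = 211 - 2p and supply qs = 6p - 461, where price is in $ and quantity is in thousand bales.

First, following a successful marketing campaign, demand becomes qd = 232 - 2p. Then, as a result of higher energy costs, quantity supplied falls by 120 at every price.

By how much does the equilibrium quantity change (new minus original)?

Solve the original market: 211 - 2p = 6p - 461, hence p = 84 and q = 43.
The new curves are qd = 232 - 2p (demand) and qs = 6p - 581 (supply).
Equate the new curves: 232 - 2p = 6p - 581, giving 813 = 8p, p = 101.625, q = 28.75.
Δq = 28.75 − 43 = -14.25.

-14.25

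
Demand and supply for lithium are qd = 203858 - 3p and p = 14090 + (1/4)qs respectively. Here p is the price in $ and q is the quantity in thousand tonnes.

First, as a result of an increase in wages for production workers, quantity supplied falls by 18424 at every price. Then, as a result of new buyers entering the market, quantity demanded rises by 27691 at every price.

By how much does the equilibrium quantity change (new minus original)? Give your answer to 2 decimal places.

+7927.43

Solve the original market: 203858 - 3p = 4p - 56360, hence p = 37174 and q = 92336.
The shock moves the curves to qd = 231549 - 3p and qs = 4p - 74784.
New equilibrium: 231549 - 3p = 4p - 74784 ⇒ 306333 = 7p ⇒ p = 306333/7 ≈ 43761.8571, q = 701844/7 ≈ 100263.4286.
Δq = 100263.4286 − 92336 = +7927.43.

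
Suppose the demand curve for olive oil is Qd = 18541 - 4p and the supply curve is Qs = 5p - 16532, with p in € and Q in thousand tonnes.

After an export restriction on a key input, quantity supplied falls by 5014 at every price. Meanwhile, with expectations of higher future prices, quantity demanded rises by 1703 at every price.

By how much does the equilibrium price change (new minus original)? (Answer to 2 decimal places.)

+746.33

Original equilibrium: 18541 - 4p = 5p - 16532 gives 35073 = 9p, so p = 3897 and Q = 2953.
After the shift, demand is Qd = 20244 - 4p and supply is Qs = 5p - 21546.
Equate the new curves: 20244 - 4p = 5p - 21546, giving 41790 = 9p, p = 13930/3 ≈ 4643.3333, Q = 5012/3 ≈ 1670.6667.
Δp = 4643.3333 − 3897 = +746.33.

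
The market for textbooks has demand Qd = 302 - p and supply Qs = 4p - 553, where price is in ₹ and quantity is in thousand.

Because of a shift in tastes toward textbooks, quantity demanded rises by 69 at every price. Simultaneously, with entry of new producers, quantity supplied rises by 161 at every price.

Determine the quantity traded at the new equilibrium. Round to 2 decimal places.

218.40

Solve the original market: 302 - p = 4p - 553, hence p = 171 and Q = 131.
With the change applied: demand Qd = 371 - p, supply Qs = 4p - 392.
Clearing the new market: 371 - p = 4p - 392, so p = 152.6 and Q = 218.4.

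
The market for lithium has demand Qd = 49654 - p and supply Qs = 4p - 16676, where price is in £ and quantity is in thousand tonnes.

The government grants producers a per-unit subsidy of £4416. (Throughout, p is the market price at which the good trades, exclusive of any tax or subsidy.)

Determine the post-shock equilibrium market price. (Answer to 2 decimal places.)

9733.20

Before the shock: 49654 - p = 4p - 16676 ⇒ 66330 = 5p ⇒ p = 13266, Q = 36388.
Since sellers receive the price plus the subsidy, the effective supply curve becomes Qs = 4p + 988.
Clearing the new market: 49654 - p = 4p + 988, so p = 9733.2 and Q = 39920.8.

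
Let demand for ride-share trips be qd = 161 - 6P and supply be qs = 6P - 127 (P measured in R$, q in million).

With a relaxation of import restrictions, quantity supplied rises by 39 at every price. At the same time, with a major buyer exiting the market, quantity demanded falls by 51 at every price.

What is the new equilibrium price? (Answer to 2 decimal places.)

Initially, 161 - 6P = 6P - 127, so 288 = 12P and P = 24, q = 17.
After the shift, demand is qd = 110 - 6P and supply is qs = 6P - 88.
Equate the new curves: 110 - 6P = 6P - 88, giving 198 = 12P, P = 16.5, q = 11.

16.50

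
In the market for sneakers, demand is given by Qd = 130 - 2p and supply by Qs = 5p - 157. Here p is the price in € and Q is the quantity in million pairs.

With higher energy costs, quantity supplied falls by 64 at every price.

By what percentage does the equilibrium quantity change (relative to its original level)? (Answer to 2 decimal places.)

Solve the original market: 130 - 2p = 5p - 157, hence p = 41 and Q = 48.
With the change applied: demand Qd = 130 - 2p, supply Qs = 5p - 221.
Clearing the new market: 130 - 2p = 5p - 221, so p = 351/7 ≈ 50.1429 and Q = 208/7 ≈ 29.7143.
%ΔQ = (29.7143 − 48) / 48 × 100 = -38.10%.

-38.10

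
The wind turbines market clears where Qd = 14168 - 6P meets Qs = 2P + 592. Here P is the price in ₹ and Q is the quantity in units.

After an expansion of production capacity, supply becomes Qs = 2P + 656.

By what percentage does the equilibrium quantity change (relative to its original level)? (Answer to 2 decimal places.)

Initially, 14168 - 6P = 2P + 592, so 13576 = 8P and P = 1697, Q = 3986.
The shock moves the curves to Qd = 14168 - 6P and Qs = 2P + 656.
Setting them equal: 14168 - 6P = 2P + 656 → 13512 = 8P, so P = 1689 and Q = 4034.
%ΔQ = (4034 − 3986) / 3986 × 100 = +1.20%.

+1.20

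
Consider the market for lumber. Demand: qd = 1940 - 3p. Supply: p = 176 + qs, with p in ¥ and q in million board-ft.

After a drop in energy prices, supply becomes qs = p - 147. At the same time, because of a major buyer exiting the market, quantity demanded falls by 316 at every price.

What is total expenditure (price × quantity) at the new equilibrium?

130943.3125

Original equilibrium: 1940 - 3p = p - 176 gives 2116 = 4p, so p = 529 and q = 353.
The new curves are qd = 1624 - 3p (demand) and qs = p - 147 (supply).
Setting them equal: 1624 - 3p = p - 147 → 1771 = 4p, so p = 442.75 and q = 295.75.
New expenditure = 442.75 × 295.75 = 130943.3125.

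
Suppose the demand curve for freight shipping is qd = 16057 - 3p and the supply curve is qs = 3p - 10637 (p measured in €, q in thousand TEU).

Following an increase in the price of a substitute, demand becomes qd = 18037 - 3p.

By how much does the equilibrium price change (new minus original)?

+330

Original equilibrium: 16057 - 3p = 3p - 10637 gives 26694 = 6p, so p = 4449 and q = 2710.
The shock moves the curves to qd = 18037 - 3p and qs = 3p - 10637.
New equilibrium: 18037 - 3p = 3p - 10637 ⇒ 28674 = 6p ⇒ p = 4779, q = 3700.
Δp = 4779 − 4449 = +330.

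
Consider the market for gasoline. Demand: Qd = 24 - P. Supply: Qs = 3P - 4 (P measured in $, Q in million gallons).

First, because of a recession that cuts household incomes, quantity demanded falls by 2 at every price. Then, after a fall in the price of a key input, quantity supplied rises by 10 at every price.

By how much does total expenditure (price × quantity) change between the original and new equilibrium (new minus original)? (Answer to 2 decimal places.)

-47.00

Original equilibrium: 24 - P = 3P - 4 gives 28 = 4P, so P = 7 and Q = 17.
The new curves are Qd = 22 - P (demand) and Qs = 3P + 6 (supply).
New equilibrium: 22 - P = 3P + 6 ⇒ 16 = 4P ⇒ P = 4, Q = 18.
Expenditure moves from 7×17 = 119 to 4×18 = 72; change = -47.00.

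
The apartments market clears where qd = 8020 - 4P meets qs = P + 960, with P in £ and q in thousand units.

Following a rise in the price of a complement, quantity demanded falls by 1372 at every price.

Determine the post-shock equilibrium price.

1137.6

Before the shock: 8020 - 4P = P + 960 ⇒ 7060 = 5P ⇒ P = 1412, q = 2372.
The new curves are qd = 6648 - 4P (demand) and qs = P + 960 (supply).
Equate the new curves: 6648 - 4P = P + 960, giving 5688 = 5P, P = 1137.6, q = 2097.6.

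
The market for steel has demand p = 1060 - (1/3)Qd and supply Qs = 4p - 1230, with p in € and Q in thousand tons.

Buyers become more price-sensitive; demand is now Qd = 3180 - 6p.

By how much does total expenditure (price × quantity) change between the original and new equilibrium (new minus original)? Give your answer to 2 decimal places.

-577206.00

Original equilibrium: 3180 - 3p = 4p - 1230 gives 4410 = 7p, so p = 630 and Q = 1290.
The shock moves the curves to Qd = 3180 - 6p and Qs = 4p - 1230.
Equate the new curves: 3180 - 6p = 4p - 1230, giving 4410 = 10p, p = 441, Q = 534.
Expenditure moves from 630×1290 = 812700 to 441×534 = 235494; change = -577206.00.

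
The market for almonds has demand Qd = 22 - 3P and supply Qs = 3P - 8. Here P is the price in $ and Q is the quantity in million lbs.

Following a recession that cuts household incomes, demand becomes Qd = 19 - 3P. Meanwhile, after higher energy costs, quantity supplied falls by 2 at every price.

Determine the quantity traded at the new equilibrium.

Original equilibrium: 22 - 3P = 3P - 8 gives 30 = 6P, so P = 5 and Q = 7.
After the shift, demand is Qd = 19 - 3P and supply is Qs = 3P - 10.
New equilibrium: 19 - 3P = 3P - 10 ⇒ 29 = 6P ⇒ P = 29/6 ≈ 4.8333, Q = 4.5.

4.5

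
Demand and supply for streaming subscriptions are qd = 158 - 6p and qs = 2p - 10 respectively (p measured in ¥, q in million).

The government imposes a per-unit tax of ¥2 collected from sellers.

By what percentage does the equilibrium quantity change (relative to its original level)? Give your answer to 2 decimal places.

-9.38

Before the shock: 158 - 6p = 2p - 10 ⇒ 168 = 8p ⇒ p = 21, q = 32.
Since sellers keep the price net of the tax, the effective supply curve becomes qs = 2p - 14.
Equate the new curves: 158 - 6p = 2p - 14, giving 172 = 8p, p = 21.5, q = 29.
%Δq = (29 − 32) / 32 × 100 = -9.38%.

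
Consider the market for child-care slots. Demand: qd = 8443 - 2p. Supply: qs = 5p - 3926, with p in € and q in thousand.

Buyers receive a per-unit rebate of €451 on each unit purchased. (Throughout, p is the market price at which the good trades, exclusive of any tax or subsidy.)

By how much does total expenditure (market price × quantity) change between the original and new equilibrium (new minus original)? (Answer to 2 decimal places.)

+1854033.39

Before the shock: 8443 - 2p = 5p - 3926 ⇒ 12369 = 7p ⇒ p = 1767, q = 4909.
Since buyers' out-of-pocket price is the market price minus the rebate, the effective demand curve becomes qd = 9345 - 2p.
Equate the new curves: 9345 - 2p = 5p - 3926, giving 13271 = 7p, p = 13271/7 ≈ 1895.8571, q = 38873/7 ≈ 5553.2857.
Expenditure moves from 1767×4909 = 8674203 to 1895.8571×5553.2857 = 10528236.3878; change = +1854033.39.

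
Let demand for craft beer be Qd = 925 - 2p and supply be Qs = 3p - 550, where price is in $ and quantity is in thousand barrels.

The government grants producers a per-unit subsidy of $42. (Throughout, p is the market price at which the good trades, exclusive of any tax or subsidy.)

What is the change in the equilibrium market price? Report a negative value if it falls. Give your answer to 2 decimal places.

-25.20

Original equilibrium: 925 - 2p = 3p - 550 gives 1475 = 5p, so p = 295 and Q = 335.
Since sellers receive the price plus the subsidy, the effective supply curve becomes Qs = 3p - 424.
Clearing the new market: 925 - 2p = 3p - 424, so p = 269.8 and Q = 385.4.
Δp = 269.8 − 295 = -25.20.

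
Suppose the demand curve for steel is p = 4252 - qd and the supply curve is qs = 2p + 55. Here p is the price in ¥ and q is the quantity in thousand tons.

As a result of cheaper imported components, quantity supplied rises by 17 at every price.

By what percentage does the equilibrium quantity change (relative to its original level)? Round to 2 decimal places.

+0.20

Solve the original market: 4252 - p = 2p + 55, hence p = 1399 and q = 2853.
The shock moves the curves to qd = 4252 - p and qs = 2p + 72.
Clearing the new market: 4252 - p = 2p + 72, so p = 4180/3 ≈ 1393.3333 and q = 8576/3 ≈ 2858.6667.
%Δq = (2858.6667 − 2853) / 2853 × 100 = +0.20%.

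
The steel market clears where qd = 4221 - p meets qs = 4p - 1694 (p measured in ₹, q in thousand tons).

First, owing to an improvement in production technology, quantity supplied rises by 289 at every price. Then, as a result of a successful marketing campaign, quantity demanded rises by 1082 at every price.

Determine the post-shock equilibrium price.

Initially, 4221 - p = 4p - 1694, so 5915 = 5p and p = 1183, q = 3038.
After the shift, demand is qd = 5303 - p and supply is qs = 4p - 1405.
Setting them equal: 5303 - p = 4p - 1405 → 6708 = 5p, so p = 1341.6 and q = 3961.4.

1341.6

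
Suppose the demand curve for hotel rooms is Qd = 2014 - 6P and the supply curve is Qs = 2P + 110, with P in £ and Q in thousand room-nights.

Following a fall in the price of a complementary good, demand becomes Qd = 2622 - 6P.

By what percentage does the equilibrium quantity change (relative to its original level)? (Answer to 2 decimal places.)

Solve the original market: 2014 - 6P = 2P + 110, hence P = 238 and Q = 586.
With the change applied: demand Qd = 2622 - 6P, supply Qs = 2P + 110.
Setting them equal: 2622 - 6P = 2P + 110 → 2512 = 8P, so P = 314 and Q = 738.
%ΔQ = (738 − 586) / 586 × 100 = +25.94%.

+25.94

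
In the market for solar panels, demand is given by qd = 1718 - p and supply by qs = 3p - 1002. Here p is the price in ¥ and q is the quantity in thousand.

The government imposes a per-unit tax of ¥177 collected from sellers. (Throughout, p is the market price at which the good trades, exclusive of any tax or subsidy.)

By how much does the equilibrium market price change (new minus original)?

Before the shock: 1718 - p = 3p - 1002 ⇒ 2720 = 4p ⇒ p = 680, q = 1038.
Since sellers keep the price net of the tax, the effective supply curve becomes qs = 3p - 1533.
Setting them equal: 1718 - p = 3p - 1533 → 3251 = 4p, so p = 812.75 and q = 905.25.
Δp = 812.75 − 680 = +132.75.

+132.75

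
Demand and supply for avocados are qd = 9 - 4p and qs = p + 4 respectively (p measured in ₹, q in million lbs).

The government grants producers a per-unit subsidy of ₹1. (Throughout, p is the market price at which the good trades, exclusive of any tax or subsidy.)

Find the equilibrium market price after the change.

0.8

Original equilibrium: 9 - 4p = p + 4 gives 5 = 5p, so p = 1 and q = 5.
Since sellers receive the price plus the subsidy, the effective supply curve becomes qs = p + 5.
Setting them equal: 9 - 4p = p + 5 → 4 = 5p, so p = 0.8 and q = 5.8.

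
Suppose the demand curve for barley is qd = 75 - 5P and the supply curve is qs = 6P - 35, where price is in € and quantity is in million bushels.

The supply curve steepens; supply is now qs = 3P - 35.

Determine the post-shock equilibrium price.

Solve the original market: 75 - 5P = 6P - 35, hence P = 10 and q = 25.
With the change applied: demand qd = 75 - 5P, supply qs = 3P - 35.
Setting them equal: 75 - 5P = 3P - 35 → 110 = 8P, so P = 13.75 and q = 6.25.

13.75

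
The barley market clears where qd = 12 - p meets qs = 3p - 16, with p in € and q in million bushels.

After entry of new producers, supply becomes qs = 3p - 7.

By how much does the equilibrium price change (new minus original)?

-2.25

Original equilibrium: 12 - p = 3p - 16 gives 28 = 4p, so p = 7 and q = 5.
The shock moves the curves to qd = 12 - p and qs = 3p - 7.
Clearing the new market: 12 - p = 3p - 7, so p = 4.75 and q = 7.25.
Δp = 4.75 − 7 = -2.25.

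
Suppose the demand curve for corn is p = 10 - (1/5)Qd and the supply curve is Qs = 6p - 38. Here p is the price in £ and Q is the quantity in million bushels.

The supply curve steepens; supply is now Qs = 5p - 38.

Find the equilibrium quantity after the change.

6

Original equilibrium: 50 - 5p = 6p - 38 gives 88 = 11p, so p = 8 and Q = 10.
The new curves are Qd = 50 - 5p (demand) and Qs = 5p - 38 (supply).
Clearing the new market: 50 - 5p = 5p - 38, so p = 8.8 and Q = 6.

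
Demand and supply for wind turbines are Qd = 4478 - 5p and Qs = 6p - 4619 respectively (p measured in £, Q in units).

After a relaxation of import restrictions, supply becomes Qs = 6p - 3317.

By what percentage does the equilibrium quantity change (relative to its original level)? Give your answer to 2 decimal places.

+172.54

Before the shock: 4478 - 5p = 6p - 4619 ⇒ 9097 = 11p ⇒ p = 827, Q = 343.
With the change applied: demand Qd = 4478 - 5p, supply Qs = 6p - 3317.
Setting them equal: 4478 - 5p = 6p - 3317 → 7795 = 11p, so p = 7795/11 ≈ 708.6364 and Q = 10283/11 ≈ 934.8182.
%ΔQ = (934.8182 − 343) / 343 × 100 = +172.54%.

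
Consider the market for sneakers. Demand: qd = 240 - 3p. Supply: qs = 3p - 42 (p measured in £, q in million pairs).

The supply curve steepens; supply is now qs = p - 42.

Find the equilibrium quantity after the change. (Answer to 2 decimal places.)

28.50

Solve the original market: 240 - 3p = 3p - 42, hence p = 47 and q = 99.
The new curves are qd = 240 - 3p (demand) and qs = p - 42 (supply).
Setting them equal: 240 - 3p = p - 42 → 282 = 4p, so p = 70.5 and q = 28.5.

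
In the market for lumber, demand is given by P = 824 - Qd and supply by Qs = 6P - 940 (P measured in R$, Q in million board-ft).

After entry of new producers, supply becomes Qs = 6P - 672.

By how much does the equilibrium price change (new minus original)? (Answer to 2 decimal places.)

-38.29

Before the shock: 824 - P = 6P - 940 ⇒ 1764 = 7P ⇒ P = 252, Q = 572.
The new curves are Qd = 824 - P (demand) and Qs = 6P - 672 (supply).
Equate the new curves: 824 - P = 6P - 672, giving 1496 = 7P, P = 1496/7 ≈ 213.7143, Q = 4272/7 ≈ 610.2857.
ΔP = 213.7143 − 252 = -38.29.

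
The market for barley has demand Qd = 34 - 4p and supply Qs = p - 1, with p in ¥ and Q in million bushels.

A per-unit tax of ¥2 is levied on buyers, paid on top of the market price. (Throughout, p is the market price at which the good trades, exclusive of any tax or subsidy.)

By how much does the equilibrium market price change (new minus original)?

Initially, 34 - 4p = p - 1, so 35 = 5p and p = 7, Q = 6.
Since buyers pay the price plus the tax, the effective demand curve becomes Qd = 26 - 4p.
Equate the new curves: 26 - 4p = p - 1, giving 27 = 5p, p = 5.4, Q = 4.4.
Δp = 5.4 − 7 = -1.6.

-1.6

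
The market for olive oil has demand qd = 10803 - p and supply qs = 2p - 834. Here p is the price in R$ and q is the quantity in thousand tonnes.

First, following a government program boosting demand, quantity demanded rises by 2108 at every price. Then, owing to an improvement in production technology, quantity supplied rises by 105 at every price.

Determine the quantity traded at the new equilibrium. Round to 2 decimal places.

Solve the original market: 10803 - p = 2p - 834, hence p = 3879 and q = 6924.
After the shift, demand is qd = 12911 - p and supply is qs = 2p - 729.
New equilibrium: 12911 - p = 2p - 729 ⇒ 13640 = 3p ⇒ p = 13640/3 ≈ 4546.6667, q = 25093/3 ≈ 8364.3333.

8364.33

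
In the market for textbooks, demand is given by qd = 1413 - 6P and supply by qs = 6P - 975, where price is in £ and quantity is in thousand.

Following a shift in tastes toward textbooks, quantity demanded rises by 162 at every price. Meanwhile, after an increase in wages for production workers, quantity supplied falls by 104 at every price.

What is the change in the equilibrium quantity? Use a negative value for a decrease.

Initially, 1413 - 6P = 6P - 975, so 2388 = 12P and P = 199, q = 219.
With the change applied: demand qd = 1575 - 6P, supply qs = 6P - 1079.
Equate the new curves: 1575 - 6P = 6P - 1079, giving 2654 = 12P, P = 1327/6 ≈ 221.1667, q = 248.
Δq = 248 − 219 = +29.

+29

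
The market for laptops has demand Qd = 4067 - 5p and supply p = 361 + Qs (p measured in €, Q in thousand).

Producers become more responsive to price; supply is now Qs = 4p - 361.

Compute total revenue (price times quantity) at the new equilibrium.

790644

Original equilibrium: 4067 - 5p = p - 361 gives 4428 = 6p, so p = 738 and Q = 377.
The new curves are Qd = 4067 - 5p (demand) and Qs = 4p - 361 (supply).
Clearing the new market: 4067 - 5p = 4p - 361, so p = 492 and Q = 1607.
New expenditure = 492 × 1607 = 790644.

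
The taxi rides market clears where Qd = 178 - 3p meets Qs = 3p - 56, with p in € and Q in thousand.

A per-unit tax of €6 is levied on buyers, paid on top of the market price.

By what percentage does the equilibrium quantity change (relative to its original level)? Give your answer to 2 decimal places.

-14.75

Solve the original market: 178 - 3p = 3p - 56, hence p = 39 and Q = 61.
Since buyers pay the price plus the tax, the effective demand curve becomes Qd = 160 - 3p.
Setting them equal: 160 - 3p = 3p - 56 → 216 = 6p, so p = 36 and Q = 52.
%ΔQ = (52 − 61) / 61 × 100 = -14.75%.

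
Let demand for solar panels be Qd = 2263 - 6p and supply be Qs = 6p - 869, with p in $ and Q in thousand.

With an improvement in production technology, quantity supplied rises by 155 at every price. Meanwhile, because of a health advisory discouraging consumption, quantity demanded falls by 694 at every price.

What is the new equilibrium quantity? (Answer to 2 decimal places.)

427.50

Before the shock: 2263 - 6p = 6p - 869 ⇒ 3132 = 12p ⇒ p = 261, Q = 697.
The new curves are Qd = 1569 - 6p (demand) and Qs = 6p - 714 (supply).
Clearing the new market: 1569 - 6p = 6p - 714, so p = 190.25 and Q = 427.5.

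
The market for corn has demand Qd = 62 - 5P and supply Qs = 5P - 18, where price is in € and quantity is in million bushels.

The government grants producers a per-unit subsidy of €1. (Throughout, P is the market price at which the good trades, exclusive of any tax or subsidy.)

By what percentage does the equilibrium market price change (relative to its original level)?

Solve the original market: 62 - 5P = 5P - 18, hence P = 8 and Q = 22.
Since sellers receive the price plus the subsidy, the effective supply curve becomes Qs = 5P - 13.
Clearing the new market: 62 - 5P = 5P - 13, so P = 7.5 and Q = 24.5.
%ΔP = (7.5 − 8) / 8 × 100 = -6.25%.

-6.25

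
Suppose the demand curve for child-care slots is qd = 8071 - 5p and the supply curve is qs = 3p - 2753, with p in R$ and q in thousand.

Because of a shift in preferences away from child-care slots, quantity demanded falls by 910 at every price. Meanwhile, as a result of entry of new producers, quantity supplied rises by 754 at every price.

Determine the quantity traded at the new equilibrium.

1436

Solve the original market: 8071 - 5p = 3p - 2753, hence p = 1353 and q = 1306.
The new curves are qd = 7161 - 5p (demand) and qs = 3p - 1999 (supply).
Setting them equal: 7161 - 5p = 3p - 1999 → 9160 = 8p, so p = 1145 and q = 1436.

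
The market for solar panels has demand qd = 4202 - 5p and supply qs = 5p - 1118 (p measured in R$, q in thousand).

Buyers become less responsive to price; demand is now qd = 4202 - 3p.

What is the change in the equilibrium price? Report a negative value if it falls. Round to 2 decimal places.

Solve the original market: 4202 - 5p = 5p - 1118, hence p = 532 and q = 1542.
With the change applied: demand qd = 4202 - 3p, supply qs = 5p - 1118.
Setting them equal: 4202 - 3p = 5p - 1118 → 5320 = 8p, so p = 665 and q = 2207.
Δp = 665 − 532 = +133.00.

+133.00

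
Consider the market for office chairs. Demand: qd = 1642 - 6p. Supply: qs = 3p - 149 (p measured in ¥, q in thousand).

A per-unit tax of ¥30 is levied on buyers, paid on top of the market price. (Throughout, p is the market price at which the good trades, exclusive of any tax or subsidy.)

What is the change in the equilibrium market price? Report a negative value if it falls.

Solve the original market: 1642 - 6p = 3p - 149, hence p = 199 and q = 448.
Since buyers pay the price plus the tax, the effective demand curve becomes qd = 1462 - 6p.
Equate the new curves: 1462 - 6p = 3p - 149, giving 1611 = 9p, p = 179, q = 388.
Δp = 179 − 199 = -20.

-20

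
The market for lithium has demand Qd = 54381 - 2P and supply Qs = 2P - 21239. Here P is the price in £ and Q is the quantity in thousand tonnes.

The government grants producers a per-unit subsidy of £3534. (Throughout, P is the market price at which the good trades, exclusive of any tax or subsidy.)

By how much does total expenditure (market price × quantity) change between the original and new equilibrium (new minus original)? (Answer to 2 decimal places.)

+31284735.00

Solve the original market: 54381 - 2P = 2P - 21239, hence P = 18905 and Q = 16571.
Since sellers receive the price plus the subsidy, the effective supply curve becomes Qs = 2P - 14171.
New equilibrium: 54381 - 2P = 2P - 14171 ⇒ 68552 = 4P ⇒ P = 17138, Q = 20105.
Expenditure moves from 18905×16571 = 313274755 to 17138×20105 = 344559490; change = +31284735.00.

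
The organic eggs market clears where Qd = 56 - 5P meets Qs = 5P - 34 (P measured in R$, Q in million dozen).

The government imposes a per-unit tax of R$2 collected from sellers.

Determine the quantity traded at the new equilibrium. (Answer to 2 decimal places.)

6.00

Initially, 56 - 5P = 5P - 34, so 90 = 10P and P = 9, Q = 11.
Since sellers keep the price net of the tax, the effective supply curve becomes Qs = 5P - 44.
Clearing the new market: 56 - 5P = 5P - 44, so P = 10 and Q = 6.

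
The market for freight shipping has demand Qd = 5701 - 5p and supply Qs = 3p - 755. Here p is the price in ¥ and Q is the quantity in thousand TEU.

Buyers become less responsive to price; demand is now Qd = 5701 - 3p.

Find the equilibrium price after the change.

1076

Initially, 5701 - 5p = 3p - 755, so 6456 = 8p and p = 807, Q = 1666.
The new curves are Qd = 5701 - 3p (demand) and Qs = 3p - 755 (supply).
Clearing the new market: 5701 - 3p = 3p - 755, so p = 1076 and Q = 2473.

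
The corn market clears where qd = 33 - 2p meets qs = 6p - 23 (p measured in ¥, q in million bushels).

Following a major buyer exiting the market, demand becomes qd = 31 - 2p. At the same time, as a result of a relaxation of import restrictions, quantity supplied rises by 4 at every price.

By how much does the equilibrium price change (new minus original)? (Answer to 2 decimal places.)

Original equilibrium: 33 - 2p = 6p - 23 gives 56 = 8p, so p = 7 and q = 19.
The new curves are qd = 31 - 2p (demand) and qs = 6p - 19 (supply).
New equilibrium: 31 - 2p = 6p - 19 ⇒ 50 = 8p ⇒ p = 6.25, q = 18.5.
Δp = 6.25 − 7 = -0.75.

-0.75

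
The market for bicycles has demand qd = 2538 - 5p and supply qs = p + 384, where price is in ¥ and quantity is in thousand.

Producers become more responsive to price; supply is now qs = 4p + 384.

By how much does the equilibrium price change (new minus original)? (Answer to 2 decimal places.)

Initially, 2538 - 5p = p + 384, so 2154 = 6p and p = 359, q = 743.
The new curves are qd = 2538 - 5p (demand) and qs = 4p + 384 (supply).
Clearing the new market: 2538 - 5p = 4p + 384, so p = 718/3 ≈ 239.3333 and q = 4024/3 ≈ 1341.3333.
Δp = 239.3333 − 359 = -119.67.

-119.67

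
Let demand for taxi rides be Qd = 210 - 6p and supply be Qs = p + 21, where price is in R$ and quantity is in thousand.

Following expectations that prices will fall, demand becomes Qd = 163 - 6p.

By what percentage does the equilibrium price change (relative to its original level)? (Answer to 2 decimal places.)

Original equilibrium: 210 - 6p = p + 21 gives 189 = 7p, so p = 27 and Q = 48.
With the change applied: demand Qd = 163 - 6p, supply Qs = p + 21.
New equilibrium: 163 - 6p = p + 21 ⇒ 142 = 7p ⇒ p = 142/7 ≈ 20.2857, Q = 289/7 ≈ 41.2857.
%Δp = (20.2857 − 27) / 27 × 100 = -24.87%.

-24.87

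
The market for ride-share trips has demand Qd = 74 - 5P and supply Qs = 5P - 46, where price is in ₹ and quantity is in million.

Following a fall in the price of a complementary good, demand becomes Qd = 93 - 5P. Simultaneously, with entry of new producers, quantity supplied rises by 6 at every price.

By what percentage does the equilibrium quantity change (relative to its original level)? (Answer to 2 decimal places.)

+89.29

Original equilibrium: 74 - 5P = 5P - 46 gives 120 = 10P, so P = 12 and Q = 14.
After the shift, demand is Qd = 93 - 5P and supply is Qs = 5P - 40.
New equilibrium: 93 - 5P = 5P - 40 ⇒ 133 = 10P ⇒ P = 13.3, Q = 26.5.
%ΔQ = (26.5 − 14) / 14 × 100 = +89.29%.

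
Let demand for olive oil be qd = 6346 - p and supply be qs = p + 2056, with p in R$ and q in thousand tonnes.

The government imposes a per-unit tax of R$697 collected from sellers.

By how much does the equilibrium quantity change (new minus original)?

Before the shock: 6346 - p = p + 2056 ⇒ 4290 = 2p ⇒ p = 2145, q = 4201.
Since sellers keep the price net of the tax, the effective supply curve becomes qs = p + 1359.
Equate the new curves: 6346 - p = p + 1359, giving 4987 = 2p, p = 2493.5, q = 3852.5.
Δq = 3852.5 − 4201 = -348.5.

-348.5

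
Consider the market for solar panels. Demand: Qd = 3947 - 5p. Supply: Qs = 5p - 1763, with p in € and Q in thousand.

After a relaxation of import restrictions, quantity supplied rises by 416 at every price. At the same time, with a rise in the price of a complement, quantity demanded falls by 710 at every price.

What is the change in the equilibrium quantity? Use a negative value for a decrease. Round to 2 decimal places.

-147.00

Initially, 3947 - 5p = 5p - 1763, so 5710 = 10p and p = 571, Q = 1092.
After the shift, demand is Qd = 3237 - 5p and supply is Qs = 5p - 1347.
Setting them equal: 3237 - 5p = 5p - 1347 → 4584 = 10p, so p = 458.4 and Q = 945.
ΔQ = 945 − 1092 = -147.00.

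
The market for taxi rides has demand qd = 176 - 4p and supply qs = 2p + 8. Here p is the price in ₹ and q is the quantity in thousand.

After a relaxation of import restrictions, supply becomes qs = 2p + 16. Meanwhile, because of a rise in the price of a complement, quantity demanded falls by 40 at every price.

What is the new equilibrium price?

20

Before the shock: 176 - 4p = 2p + 8 ⇒ 168 = 6p ⇒ p = 28, q = 64.
After the shift, demand is qd = 136 - 4p and supply is qs = 2p + 16.
Equate the new curves: 136 - 4p = 2p + 16, giving 120 = 6p, p = 20, q = 56.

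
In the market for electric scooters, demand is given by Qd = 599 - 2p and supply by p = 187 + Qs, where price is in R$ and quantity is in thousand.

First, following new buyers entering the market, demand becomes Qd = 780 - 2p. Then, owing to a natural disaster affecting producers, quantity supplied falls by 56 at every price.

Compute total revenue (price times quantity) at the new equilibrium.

33418

Initially, 599 - 2p = p - 187, so 786 = 3p and p = 262, Q = 75.
After the shift, demand is Qd = 780 - 2p and supply is Qs = p - 243.
Setting them equal: 780 - 2p = p - 243 → 1023 = 3p, so p = 341 and Q = 98.
New expenditure = 341 × 98 = 33418.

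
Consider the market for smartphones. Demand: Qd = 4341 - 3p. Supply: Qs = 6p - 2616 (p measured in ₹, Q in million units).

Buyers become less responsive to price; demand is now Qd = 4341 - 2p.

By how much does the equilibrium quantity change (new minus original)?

+579.75

Solve the original market: 4341 - 3p = 6p - 2616, hence p = 773 and Q = 2022.
After the shift, demand is Qd = 4341 - 2p and supply is Qs = 6p - 2616.
Clearing the new market: 4341 - 2p = 6p - 2616, so p = 869.625 and Q = 2601.75.
ΔQ = 2601.75 − 2022 = +579.75.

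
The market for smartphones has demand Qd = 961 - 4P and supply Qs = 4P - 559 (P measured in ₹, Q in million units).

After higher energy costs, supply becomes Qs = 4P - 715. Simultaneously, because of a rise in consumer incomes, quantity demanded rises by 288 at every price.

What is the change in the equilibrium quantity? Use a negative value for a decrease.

Solve the original market: 961 - 4P = 4P - 559, hence P = 190 and Q = 201.
With the change applied: demand Qd = 1249 - 4P, supply Qs = 4P - 715.
Equate the new curves: 1249 - 4P = 4P - 715, giving 1964 = 8P, P = 245.5, Q = 267.
ΔQ = 267 − 201 = +66.

+66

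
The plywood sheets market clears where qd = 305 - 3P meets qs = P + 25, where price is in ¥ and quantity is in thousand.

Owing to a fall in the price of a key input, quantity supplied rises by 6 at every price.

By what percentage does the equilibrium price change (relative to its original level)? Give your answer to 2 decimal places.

Original equilibrium: 305 - 3P = P + 25 gives 280 = 4P, so P = 70 and q = 95.
The shock moves the curves to qd = 305 - 3P and qs = P + 31.
Equate the new curves: 305 - 3P = P + 31, giving 274 = 4P, P = 68.5, q = 99.5.
%ΔP = (68.5 − 70) / 70 × 100 = -2.14%.

-2.14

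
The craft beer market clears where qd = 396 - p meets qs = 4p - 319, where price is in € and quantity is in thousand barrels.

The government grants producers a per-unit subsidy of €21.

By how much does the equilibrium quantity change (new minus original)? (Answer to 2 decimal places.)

+16.80

Solve the original market: 396 - p = 4p - 319, hence p = 143 and q = 253.
Since sellers receive the price plus the subsidy, the effective supply curve becomes qs = 4p - 235.
Setting them equal: 396 - p = 4p - 235 → 631 = 5p, so p = 126.2 and q = 269.8.
Δq = 269.8 − 253 = +16.80.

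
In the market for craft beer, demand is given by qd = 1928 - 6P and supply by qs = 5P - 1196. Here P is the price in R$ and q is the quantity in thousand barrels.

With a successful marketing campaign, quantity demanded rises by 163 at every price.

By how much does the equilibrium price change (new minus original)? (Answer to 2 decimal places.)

Before the shock: 1928 - 6P = 5P - 1196 ⇒ 3124 = 11P ⇒ P = 284, q = 224.
After the shift, demand is qd = 2091 - 6P and supply is qs = 5P - 1196.
Equate the new curves: 2091 - 6P = 5P - 1196, giving 3287 = 11P, P = 3287/11 ≈ 298.8182, q = 3279/11 ≈ 298.0909.
ΔP = 298.8182 − 284 = +14.82.

+14.82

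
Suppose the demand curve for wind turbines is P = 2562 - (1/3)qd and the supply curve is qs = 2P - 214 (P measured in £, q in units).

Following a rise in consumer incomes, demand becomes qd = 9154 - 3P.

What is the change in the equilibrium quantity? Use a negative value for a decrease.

+587.2

Original equilibrium: 7686 - 3P = 2P - 214 gives 7900 = 5P, so P = 1580 and q = 2946.
The shock moves the curves to qd = 9154 - 3P and qs = 2P - 214.
Clearing the new market: 9154 - 3P = 2P - 214, so P = 1873.6 and q = 3533.2.
Δq = 3533.2 − 2946 = +587.2.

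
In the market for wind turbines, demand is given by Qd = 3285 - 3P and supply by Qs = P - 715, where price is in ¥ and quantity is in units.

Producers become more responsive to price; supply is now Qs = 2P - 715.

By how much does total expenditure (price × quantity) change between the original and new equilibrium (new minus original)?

Original equilibrium: 3285 - 3P = P - 715 gives 4000 = 4P, so P = 1000 and Q = 285.
The new curves are Qd = 3285 - 3P (demand) and Qs = 2P - 715 (supply).
New equilibrium: 3285 - 3P = 2P - 715 ⇒ 4000 = 5P ⇒ P = 800, Q = 885.
Expenditure moves from 1000×285 = 285000 to 800×885 = 708000; change = +423000.

+423000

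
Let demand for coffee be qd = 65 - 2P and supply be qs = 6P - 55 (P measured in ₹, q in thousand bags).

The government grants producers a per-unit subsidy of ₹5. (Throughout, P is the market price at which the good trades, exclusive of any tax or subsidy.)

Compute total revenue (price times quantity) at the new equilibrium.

Before the shock: 65 - 2P = 6P - 55 ⇒ 120 = 8P ⇒ P = 15, q = 35.
Since sellers receive the price plus the subsidy, the effective supply curve becomes qs = 6P - 25.
Clearing the new market: 65 - 2P = 6P - 25, so P = 11.25 and q = 42.5.
New expenditure = 11.25 × 42.5 = 478.125.

478.125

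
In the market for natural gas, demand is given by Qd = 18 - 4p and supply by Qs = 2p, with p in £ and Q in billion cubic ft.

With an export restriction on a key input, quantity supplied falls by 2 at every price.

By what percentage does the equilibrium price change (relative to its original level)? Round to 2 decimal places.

Before the shock: 18 - 4p = 2p ⇒ 18 = 6p ⇒ p = 3, Q = 6.
After the shift, demand is Qd = 18 - 4p and supply is Qs = 2p - 2.
Setting them equal: 18 - 4p = 2p - 2 → 20 = 6p, so p = 10/3 ≈ 3.3333 and Q = 14/3 ≈ 4.6667.
%Δp = (3.3333 − 3) / 3 × 100 = +11.11%.

+11.11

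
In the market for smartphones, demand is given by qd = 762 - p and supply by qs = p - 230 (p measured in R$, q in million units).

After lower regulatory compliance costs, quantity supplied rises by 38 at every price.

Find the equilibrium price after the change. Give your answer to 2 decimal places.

477.00

Before the shock: 762 - p = p - 230 ⇒ 992 = 2p ⇒ p = 496, q = 266.
The shock moves the curves to qd = 762 - p and qs = p - 192.
Equate the new curves: 762 - p = p - 192, giving 954 = 2p, p = 477, q = 285.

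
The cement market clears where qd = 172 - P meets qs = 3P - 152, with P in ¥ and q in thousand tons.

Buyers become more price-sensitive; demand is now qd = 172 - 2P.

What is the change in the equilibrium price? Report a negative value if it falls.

Solve the original market: 172 - P = 3P - 152, hence P = 81 and q = 91.
With the change applied: demand qd = 172 - 2P, supply qs = 3P - 152.
Setting them equal: 172 - 2P = 3P - 152 → 324 = 5P, so P = 64.8 and q = 42.4.
ΔP = 64.8 − 81 = -16.2.

-16.2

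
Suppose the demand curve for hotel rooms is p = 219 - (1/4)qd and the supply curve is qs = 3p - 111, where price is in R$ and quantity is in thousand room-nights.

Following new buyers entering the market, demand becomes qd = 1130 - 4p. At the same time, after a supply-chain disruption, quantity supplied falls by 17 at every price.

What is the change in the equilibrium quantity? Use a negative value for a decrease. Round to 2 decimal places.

+99.14

Original equilibrium: 876 - 4p = 3p - 111 gives 987 = 7p, so p = 141 and q = 312.
After the shift, demand is qd = 1130 - 4p and supply is qs = 3p - 128.
Setting them equal: 1130 - 4p = 3p - 128 → 1258 = 7p, so p = 1258/7 ≈ 179.7143 and q = 2878/7 ≈ 411.1429.
Δq = 411.1429 − 312 = +99.14.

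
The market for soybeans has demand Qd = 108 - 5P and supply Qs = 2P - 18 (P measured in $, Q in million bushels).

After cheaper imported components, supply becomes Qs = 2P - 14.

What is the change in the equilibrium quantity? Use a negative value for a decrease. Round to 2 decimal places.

+2.86

Solve the original market: 108 - 5P = 2P - 18, hence P = 18 and Q = 18.
The shock moves the curves to Qd = 108 - 5P and Qs = 2P - 14.
New equilibrium: 108 - 5P = 2P - 14 ⇒ 122 = 7P ⇒ P = 122/7 ≈ 17.4286, Q = 146/7 ≈ 20.8571.
ΔQ = 20.8571 − 18 = +2.86.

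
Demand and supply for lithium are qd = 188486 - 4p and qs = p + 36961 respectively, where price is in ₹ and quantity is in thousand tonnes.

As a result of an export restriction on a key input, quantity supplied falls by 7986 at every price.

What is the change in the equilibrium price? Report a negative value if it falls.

Solve the original market: 188486 - 4p = p + 36961, hence p = 30305 and q = 67266.
The new curves are qd = 188486 - 4p (demand) and qs = p + 28975 (supply).
Equate the new curves: 188486 - 4p = p + 28975, giving 159511 = 5p, p = 31902.2, q = 60877.2.
Δp = 31902.2 − 30305 = +1597.2.

+1597.2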